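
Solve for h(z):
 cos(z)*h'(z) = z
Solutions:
 h(z) = C1 + Integral(z/cos(z), z)


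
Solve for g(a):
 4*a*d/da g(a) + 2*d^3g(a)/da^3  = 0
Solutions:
 g(a) = C1 + Integral(C2*airyai(-2^(1/3)*a) + C3*airybi(-2^(1/3)*a), a)


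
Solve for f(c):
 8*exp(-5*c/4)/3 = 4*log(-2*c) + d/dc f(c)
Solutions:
 f(c) = C1 - 4*c*log(-c) + 4*c*(1 - log(2)) - 32*exp(-5*c/4)/15


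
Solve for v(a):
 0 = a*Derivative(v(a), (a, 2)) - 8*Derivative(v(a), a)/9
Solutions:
 v(a) = C1 + C2*a^(17/9)


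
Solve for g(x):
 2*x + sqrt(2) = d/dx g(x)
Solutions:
 g(x) = C1 + x^2 + sqrt(2)*x


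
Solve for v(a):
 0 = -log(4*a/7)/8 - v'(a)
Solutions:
 v(a) = C1 - a*log(a)/8 - a*log(2)/4 + a/8 + a*log(7)/8


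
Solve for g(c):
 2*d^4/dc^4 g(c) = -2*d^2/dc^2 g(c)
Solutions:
 g(c) = C1 + C2*c + C3*sin(c) + C4*cos(c)


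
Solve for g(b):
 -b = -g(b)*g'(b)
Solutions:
 g(b) = -sqrt(C1 + b^2)
 g(b) = sqrt(C1 + b^2)


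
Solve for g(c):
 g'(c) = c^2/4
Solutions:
 g(c) = C1 + c^3/12


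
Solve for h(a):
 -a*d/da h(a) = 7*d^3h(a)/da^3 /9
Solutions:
 h(a) = C1 + Integral(C2*airyai(-21^(2/3)*a/7) + C3*airybi(-21^(2/3)*a/7), a)


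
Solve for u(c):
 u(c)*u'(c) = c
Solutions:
 u(c) = -sqrt(C1 + c^2)
 u(c) = sqrt(C1 + c^2)


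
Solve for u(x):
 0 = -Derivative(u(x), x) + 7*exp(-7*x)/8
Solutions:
 u(x) = C1 - exp(-7*x)/8


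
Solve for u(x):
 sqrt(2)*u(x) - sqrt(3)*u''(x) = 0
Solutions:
 u(x) = C1*exp(-2^(1/4)*3^(3/4)*x/3) + C2*exp(2^(1/4)*3^(3/4)*x/3)


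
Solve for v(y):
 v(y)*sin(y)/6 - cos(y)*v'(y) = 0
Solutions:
 v(y) = C1/cos(y)^(1/6)


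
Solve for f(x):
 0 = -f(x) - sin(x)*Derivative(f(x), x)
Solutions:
 f(x) = C1*sqrt(cos(x) + 1)/sqrt(cos(x) - 1)


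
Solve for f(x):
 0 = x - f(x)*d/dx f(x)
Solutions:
 f(x) = -sqrt(C1 + x^2)
 f(x) = sqrt(C1 + x^2)


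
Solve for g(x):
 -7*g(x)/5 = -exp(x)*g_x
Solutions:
 g(x) = C1*exp(-7*exp(-x)/5)


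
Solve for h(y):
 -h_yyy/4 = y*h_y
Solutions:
 h(y) = C1 + Integral(C2*airyai(-2^(2/3)*y) + C3*airybi(-2^(2/3)*y), y)


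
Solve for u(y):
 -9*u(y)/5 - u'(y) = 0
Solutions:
 u(y) = C1*exp(-9*y/5)


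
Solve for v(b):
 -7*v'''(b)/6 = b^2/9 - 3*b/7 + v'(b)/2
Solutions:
 v(b) = C1 + C2*sin(sqrt(21)*b/7) + C3*cos(sqrt(21)*b/7) - 2*b^3/27 + 3*b^2/7 + 28*b/27


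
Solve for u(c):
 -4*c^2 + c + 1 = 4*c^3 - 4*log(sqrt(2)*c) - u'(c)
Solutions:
 u(c) = C1 + c^4 + 4*c^3/3 - c^2/2 - 4*c*log(c) - c*log(4) + 3*c


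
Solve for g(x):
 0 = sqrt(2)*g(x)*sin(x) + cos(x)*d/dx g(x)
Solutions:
 g(x) = C1*cos(x)^(sqrt(2))


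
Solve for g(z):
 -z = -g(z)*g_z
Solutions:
 g(z) = -sqrt(C1 + z^2)
 g(z) = sqrt(C1 + z^2)


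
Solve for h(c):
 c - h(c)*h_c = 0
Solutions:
 h(c) = -sqrt(C1 + c^2)
 h(c) = sqrt(C1 + c^2)


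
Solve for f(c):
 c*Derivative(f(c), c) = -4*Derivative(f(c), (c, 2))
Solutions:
 f(c) = C1 + C2*erf(sqrt(2)*c/4)


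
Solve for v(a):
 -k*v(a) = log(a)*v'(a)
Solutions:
 v(a) = C1*exp(-k*li(a))


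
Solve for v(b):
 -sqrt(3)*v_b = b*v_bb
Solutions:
 v(b) = C1 + C2*b^(1 - sqrt(3))


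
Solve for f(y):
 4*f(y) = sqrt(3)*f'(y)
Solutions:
 f(y) = C1*exp(4*sqrt(3)*y/3)


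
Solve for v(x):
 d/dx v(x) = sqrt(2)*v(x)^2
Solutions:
 v(x) = -1/(C1 + sqrt(2)*x)


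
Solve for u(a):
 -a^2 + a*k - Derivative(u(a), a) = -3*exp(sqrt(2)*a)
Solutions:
 u(a) = C1 - a^3/3 + a^2*k/2 + 3*sqrt(2)*exp(sqrt(2)*a)/2


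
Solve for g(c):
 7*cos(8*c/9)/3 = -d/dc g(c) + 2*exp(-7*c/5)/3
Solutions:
 g(c) = C1 - 21*sin(8*c/9)/8 - 10*exp(-7*c/5)/21


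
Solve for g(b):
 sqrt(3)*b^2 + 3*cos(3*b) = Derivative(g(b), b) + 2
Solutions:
 g(b) = C1 + sqrt(3)*b^3/3 - 2*b + sin(3*b)


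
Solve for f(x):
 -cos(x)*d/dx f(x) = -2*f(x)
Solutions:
 f(x) = C1*(sin(x) + 1)/(sin(x) - 1)


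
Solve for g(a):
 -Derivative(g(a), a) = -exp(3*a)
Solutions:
 g(a) = C1 + exp(3*a)/3


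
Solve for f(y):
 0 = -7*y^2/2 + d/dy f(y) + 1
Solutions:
 f(y) = C1 + 7*y^3/6 - y


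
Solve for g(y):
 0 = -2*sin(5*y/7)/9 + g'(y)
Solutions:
 g(y) = C1 - 14*cos(5*y/7)/45


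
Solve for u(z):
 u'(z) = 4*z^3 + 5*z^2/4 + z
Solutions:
 u(z) = C1 + z^4 + 5*z^3/12 + z^2/2


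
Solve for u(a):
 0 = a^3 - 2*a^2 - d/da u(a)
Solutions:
 u(a) = C1 + a^4/4 - 2*a^3/3


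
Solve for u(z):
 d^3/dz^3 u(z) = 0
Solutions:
 u(z) = C1 + C2*z + C3*z^2


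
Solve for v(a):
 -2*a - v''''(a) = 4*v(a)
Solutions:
 v(a) = -a/2 + (C1*sin(a) + C2*cos(a))*exp(-a) + (C3*sin(a) + C4*cos(a))*exp(a)


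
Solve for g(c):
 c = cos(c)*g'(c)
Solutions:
 g(c) = C1 + Integral(c/cos(c), c)


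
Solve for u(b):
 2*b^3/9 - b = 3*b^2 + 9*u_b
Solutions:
 u(b) = C1 + b^4/162 - b^3/9 - b^2/18


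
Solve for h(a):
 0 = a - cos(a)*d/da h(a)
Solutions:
 h(a) = C1 + Integral(a/cos(a), a)


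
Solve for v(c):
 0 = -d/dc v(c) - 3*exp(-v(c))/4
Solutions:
 v(c) = log(C1 - 3*c/4)


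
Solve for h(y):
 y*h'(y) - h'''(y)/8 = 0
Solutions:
 h(y) = C1 + Integral(C2*airyai(2*y) + C3*airybi(2*y), y)


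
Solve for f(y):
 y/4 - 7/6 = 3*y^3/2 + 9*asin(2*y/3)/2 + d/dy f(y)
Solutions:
 f(y) = C1 - 3*y^4/8 + y^2/8 - 9*y*asin(2*y/3)/2 - 7*y/6 - 9*sqrt(9 - 4*y^2)/4


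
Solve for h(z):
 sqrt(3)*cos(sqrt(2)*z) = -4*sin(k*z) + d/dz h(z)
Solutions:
 h(z) = C1 + sqrt(6)*sin(sqrt(2)*z)/2 - 4*cos(k*z)/k


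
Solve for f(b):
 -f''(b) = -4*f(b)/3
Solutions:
 f(b) = C1*exp(-2*sqrt(3)*b/3) + C2*exp(2*sqrt(3)*b/3)


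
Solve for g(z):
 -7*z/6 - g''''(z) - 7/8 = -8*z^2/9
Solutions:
 g(z) = C1 + C2*z + C3*z^2 + C4*z^3 + z^6/405 - 7*z^5/720 - 7*z^4/192


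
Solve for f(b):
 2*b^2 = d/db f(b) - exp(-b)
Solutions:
 f(b) = C1 + 2*b^3/3 - exp(-b)


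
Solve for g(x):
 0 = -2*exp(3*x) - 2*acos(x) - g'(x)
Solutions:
 g(x) = C1 - 2*x*acos(x) + 2*sqrt(1 - x^2) - 2*exp(3*x)/3


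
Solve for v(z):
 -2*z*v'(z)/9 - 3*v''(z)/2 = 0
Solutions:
 v(z) = C1 + C2*erf(sqrt(6)*z/9)


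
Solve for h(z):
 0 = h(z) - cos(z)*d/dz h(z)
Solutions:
 h(z) = C1*sqrt(sin(z) + 1)/sqrt(sin(z) - 1)


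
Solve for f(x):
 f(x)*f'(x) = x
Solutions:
 f(x) = -sqrt(C1 + x^2)
 f(x) = sqrt(C1 + x^2)


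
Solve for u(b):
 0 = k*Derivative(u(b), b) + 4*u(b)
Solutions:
 u(b) = C1*exp(-4*b/k)


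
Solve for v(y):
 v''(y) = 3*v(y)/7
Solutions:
 v(y) = C1*exp(-sqrt(21)*y/7) + C2*exp(sqrt(21)*y/7)


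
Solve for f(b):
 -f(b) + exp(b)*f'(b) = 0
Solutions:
 f(b) = C1*exp(-exp(-b))


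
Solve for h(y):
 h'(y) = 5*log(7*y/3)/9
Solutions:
 h(y) = C1 + 5*y*log(y)/9 - 5*y*log(3)/9 - 5*y/9 + 5*y*log(7)/9


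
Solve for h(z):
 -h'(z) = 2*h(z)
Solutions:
 h(z) = C1*exp(-2*z)


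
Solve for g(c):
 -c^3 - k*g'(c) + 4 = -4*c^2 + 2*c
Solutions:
 g(c) = C1 - c^4/(4*k) + 4*c^3/(3*k) - c^2/k + 4*c/k


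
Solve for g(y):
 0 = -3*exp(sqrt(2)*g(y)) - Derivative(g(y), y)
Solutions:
 g(y) = sqrt(2)*(2*log(1/(C1 + 3*y)) - log(2))/4


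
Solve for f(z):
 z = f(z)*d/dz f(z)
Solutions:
 f(z) = -sqrt(C1 + z^2)
 f(z) = sqrt(C1 + z^2)


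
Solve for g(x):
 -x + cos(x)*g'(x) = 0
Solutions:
 g(x) = C1 + Integral(x/cos(x), x)


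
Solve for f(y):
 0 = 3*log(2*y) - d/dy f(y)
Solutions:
 f(y) = C1 + 3*y*log(y) - 3*y + y*log(8)


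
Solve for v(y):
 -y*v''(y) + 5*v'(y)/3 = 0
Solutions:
 v(y) = C1 + C2*y^(8/3)


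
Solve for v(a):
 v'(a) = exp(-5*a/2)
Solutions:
 v(a) = C1 - 2*exp(-5*a/2)/5


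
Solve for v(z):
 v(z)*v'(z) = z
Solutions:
 v(z) = -sqrt(C1 + z^2)
 v(z) = sqrt(C1 + z^2)


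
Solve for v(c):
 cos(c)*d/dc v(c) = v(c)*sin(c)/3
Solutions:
 v(c) = C1/cos(c)^(1/3)


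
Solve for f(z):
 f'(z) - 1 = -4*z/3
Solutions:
 f(z) = C1 - 2*z^2/3 + z


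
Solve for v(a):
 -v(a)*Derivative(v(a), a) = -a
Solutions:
 v(a) = -sqrt(C1 + a^2)
 v(a) = sqrt(C1 + a^2)


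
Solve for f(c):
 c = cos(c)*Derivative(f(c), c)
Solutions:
 f(c) = C1 + Integral(c/cos(c), c)


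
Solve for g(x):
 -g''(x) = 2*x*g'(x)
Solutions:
 g(x) = C1 + C2*erf(x)


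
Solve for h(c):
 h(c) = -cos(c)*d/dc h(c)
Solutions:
 h(c) = C1*sqrt(sin(c) - 1)/sqrt(sin(c) + 1)


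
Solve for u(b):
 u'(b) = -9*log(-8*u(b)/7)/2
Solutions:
 2*Integral(1/(log(-_y) - log(7) + 3*log(2)), (_y, u(b)))/9 = C1 - b


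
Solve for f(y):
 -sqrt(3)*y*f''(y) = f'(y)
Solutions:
 f(y) = C1 + C2*y^(1 - sqrt(3)/3)


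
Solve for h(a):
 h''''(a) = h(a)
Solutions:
 h(a) = C1*exp(-a) + C2*exp(a) + C3*sin(a) + C4*cos(a)


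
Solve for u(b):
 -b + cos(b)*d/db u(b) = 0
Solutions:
 u(b) = C1 + Integral(b/cos(b), b)


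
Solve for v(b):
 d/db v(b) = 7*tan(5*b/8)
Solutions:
 v(b) = C1 - 56*log(cos(5*b/8))/5


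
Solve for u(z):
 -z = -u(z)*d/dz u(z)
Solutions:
 u(z) = -sqrt(C1 + z^2)
 u(z) = sqrt(C1 + z^2)


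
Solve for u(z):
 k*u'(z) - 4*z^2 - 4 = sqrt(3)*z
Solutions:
 u(z) = C1 + 4*z^3/(3*k) + sqrt(3)*z^2/(2*k) + 4*z/k


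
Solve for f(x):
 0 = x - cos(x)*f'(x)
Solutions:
 f(x) = C1 + Integral(x/cos(x), x)


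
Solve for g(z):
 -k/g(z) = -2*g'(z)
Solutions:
 g(z) = -sqrt(C1 + k*z)
 g(z) = sqrt(C1 + k*z)


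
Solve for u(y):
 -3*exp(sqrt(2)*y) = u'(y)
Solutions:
 u(y) = C1 - 3*sqrt(2)*exp(sqrt(2)*y)/2


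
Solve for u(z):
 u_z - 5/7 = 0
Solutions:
 u(z) = C1 + 5*z/7


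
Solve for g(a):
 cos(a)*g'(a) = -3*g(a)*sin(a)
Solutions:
 g(a) = C1*cos(a)^3


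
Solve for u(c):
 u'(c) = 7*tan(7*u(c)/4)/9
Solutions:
 u(c) = -4*asin(C1*exp(49*c/36))/7 + 4*pi/7
 u(c) = 4*asin(C1*exp(49*c/36))/7


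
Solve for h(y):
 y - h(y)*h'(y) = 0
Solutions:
 h(y) = -sqrt(C1 + y^2)
 h(y) = sqrt(C1 + y^2)


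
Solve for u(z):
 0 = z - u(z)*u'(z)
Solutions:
 u(z) = -sqrt(C1 + z^2)
 u(z) = sqrt(C1 + z^2)


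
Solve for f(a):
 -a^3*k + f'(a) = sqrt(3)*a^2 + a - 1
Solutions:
 f(a) = C1 + a^4*k/4 + sqrt(3)*a^3/3 + a^2/2 - a


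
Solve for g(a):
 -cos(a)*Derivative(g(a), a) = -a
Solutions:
 g(a) = C1 + Integral(a/cos(a), a)


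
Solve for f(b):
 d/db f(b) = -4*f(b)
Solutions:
 f(b) = C1*exp(-4*b)


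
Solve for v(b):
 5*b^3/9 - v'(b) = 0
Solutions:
 v(b) = C1 + 5*b^4/36


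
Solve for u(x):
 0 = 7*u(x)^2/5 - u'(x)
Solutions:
 u(x) = -5/(C1 + 7*x)


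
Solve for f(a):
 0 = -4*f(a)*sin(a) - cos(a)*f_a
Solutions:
 f(a) = C1*cos(a)^4


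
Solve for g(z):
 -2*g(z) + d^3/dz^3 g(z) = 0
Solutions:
 g(z) = C3*exp(2^(1/3)*z) + (C1*sin(2^(1/3)*sqrt(3)*z/2) + C2*cos(2^(1/3)*sqrt(3)*z/2))*exp(-2^(1/3)*z/2)


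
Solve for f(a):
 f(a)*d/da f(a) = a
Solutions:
 f(a) = -sqrt(C1 + a^2)
 f(a) = sqrt(C1 + a^2)


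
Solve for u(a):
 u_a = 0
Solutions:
 u(a) = C1


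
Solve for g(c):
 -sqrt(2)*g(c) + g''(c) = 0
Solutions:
 g(c) = C1*exp(-2^(1/4)*c) + C2*exp(2^(1/4)*c)


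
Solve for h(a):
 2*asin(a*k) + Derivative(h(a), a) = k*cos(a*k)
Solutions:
 h(a) = C1 + k*Piecewise((sin(a*k)/k, Ne(k, 0)), (a, True)) - 2*Piecewise((a*asin(a*k) + sqrt(-a^2*k^2 + 1)/k, Ne(k, 0)), (0, True))


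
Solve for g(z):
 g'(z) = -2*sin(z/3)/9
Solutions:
 g(z) = C1 + 2*cos(z/3)/3


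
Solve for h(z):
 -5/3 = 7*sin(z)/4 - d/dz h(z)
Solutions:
 h(z) = C1 + 5*z/3 - 7*cos(z)/4


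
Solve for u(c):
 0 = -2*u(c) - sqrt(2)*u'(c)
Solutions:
 u(c) = C1*exp(-sqrt(2)*c)


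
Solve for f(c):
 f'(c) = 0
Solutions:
 f(c) = C1


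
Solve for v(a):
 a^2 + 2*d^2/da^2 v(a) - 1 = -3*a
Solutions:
 v(a) = C1 + C2*a - a^4/24 - a^3/4 + a^2/4


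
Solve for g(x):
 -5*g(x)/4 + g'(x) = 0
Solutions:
 g(x) = C1*exp(5*x/4)


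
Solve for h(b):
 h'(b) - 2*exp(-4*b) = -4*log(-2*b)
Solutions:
 h(b) = C1 - 4*b*log(-b) + 4*b*(1 - log(2)) - exp(-4*b)/2


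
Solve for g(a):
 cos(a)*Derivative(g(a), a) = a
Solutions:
 g(a) = C1 + Integral(a/cos(a), a)


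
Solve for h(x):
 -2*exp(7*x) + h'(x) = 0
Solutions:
 h(x) = C1 + 2*exp(7*x)/7


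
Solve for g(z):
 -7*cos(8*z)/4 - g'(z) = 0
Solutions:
 g(z) = C1 - 7*sin(8*z)/32


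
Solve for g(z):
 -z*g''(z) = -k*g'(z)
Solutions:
 g(z) = C1 + z^(re(k) + 1)*(C2*sin(log(z)*Abs(im(k))) + C3*cos(log(z)*im(k)))


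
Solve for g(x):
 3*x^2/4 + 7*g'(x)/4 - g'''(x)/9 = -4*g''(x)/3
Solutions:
 g(x) = C1 + C2*exp(3*x*(2 + sqrt(23)/2)) + C3*exp(3*x*(2 - sqrt(23)/2)) - x^3/7 + 16*x^2/49 - 568*x/1029


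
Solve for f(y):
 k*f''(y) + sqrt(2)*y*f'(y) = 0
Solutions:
 f(y) = C1 + C2*sqrt(k)*erf(2^(3/4)*y*sqrt(1/k)/2)


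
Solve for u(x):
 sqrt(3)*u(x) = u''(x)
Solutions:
 u(x) = C1*exp(-3^(1/4)*x) + C2*exp(3^(1/4)*x)


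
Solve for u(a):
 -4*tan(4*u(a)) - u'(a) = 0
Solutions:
 u(a) = -asin(C1*exp(-16*a))/4 + pi/4
 u(a) = asin(C1*exp(-16*a))/4


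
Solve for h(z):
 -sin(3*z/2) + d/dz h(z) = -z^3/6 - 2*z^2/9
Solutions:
 h(z) = C1 - z^4/24 - 2*z^3/27 - 2*cos(3*z/2)/3


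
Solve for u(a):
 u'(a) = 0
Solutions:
 u(a) = C1


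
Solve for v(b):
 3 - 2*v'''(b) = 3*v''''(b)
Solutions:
 v(b) = C1 + C2*b + C3*b^2 + C4*exp(-2*b/3) + b^3/4


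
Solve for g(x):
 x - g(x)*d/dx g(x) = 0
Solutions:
 g(x) = -sqrt(C1 + x^2)
 g(x) = sqrt(C1 + x^2)


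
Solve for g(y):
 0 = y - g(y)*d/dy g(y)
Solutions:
 g(y) = -sqrt(C1 + y^2)
 g(y) = sqrt(C1 + y^2)


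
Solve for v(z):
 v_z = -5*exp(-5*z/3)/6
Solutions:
 v(z) = C1 + exp(-5*z/3)/2


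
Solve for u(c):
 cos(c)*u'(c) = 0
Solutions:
 u(c) = C1


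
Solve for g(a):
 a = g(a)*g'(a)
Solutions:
 g(a) = -sqrt(C1 + a^2)
 g(a) = sqrt(C1 + a^2)


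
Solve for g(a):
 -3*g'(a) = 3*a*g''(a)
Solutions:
 g(a) = C1 + C2*log(a)


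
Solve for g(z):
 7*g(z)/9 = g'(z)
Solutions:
 g(z) = C1*exp(7*z/9)


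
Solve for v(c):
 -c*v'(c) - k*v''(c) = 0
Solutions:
 v(c) = C1 + C2*sqrt(k)*erf(sqrt(2)*c*sqrt(1/k)/2)


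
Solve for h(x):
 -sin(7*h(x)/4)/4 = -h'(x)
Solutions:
 -x/4 + 2*log(cos(7*h(x)/4) - 1)/7 - 2*log(cos(7*h(x)/4) + 1)/7 = C1


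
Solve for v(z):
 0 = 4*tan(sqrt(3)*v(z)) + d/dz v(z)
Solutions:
 v(z) = sqrt(3)*(pi - asin(C1*exp(-4*sqrt(3)*z)))/3
 v(z) = sqrt(3)*asin(C1*exp(-4*sqrt(3)*z))/3


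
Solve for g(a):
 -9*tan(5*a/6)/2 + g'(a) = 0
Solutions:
 g(a) = C1 - 27*log(cos(5*a/6))/5


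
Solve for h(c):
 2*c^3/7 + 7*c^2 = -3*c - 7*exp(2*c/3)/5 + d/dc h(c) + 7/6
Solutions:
 h(c) = C1 + c^4/14 + 7*c^3/3 + 3*c^2/2 - 7*c/6 + 21*exp(2*c/3)/10


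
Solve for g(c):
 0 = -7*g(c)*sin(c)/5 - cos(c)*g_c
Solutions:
 g(c) = C1*cos(c)^(7/5)


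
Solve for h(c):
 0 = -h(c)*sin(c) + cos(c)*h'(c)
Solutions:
 h(c) = C1/cos(c)


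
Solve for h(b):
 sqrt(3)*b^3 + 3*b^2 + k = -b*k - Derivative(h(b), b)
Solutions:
 h(b) = C1 - sqrt(3)*b^4/4 - b^3 - b^2*k/2 - b*k


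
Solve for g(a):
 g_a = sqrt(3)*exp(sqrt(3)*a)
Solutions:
 g(a) = C1 + exp(sqrt(3)*a)


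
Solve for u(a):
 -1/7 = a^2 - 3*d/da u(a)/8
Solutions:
 u(a) = C1 + 8*a^3/9 + 8*a/21


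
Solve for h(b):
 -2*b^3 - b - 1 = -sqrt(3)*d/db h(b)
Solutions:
 h(b) = C1 + sqrt(3)*b^4/6 + sqrt(3)*b^2/6 + sqrt(3)*b/3


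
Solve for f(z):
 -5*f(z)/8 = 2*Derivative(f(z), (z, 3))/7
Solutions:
 f(z) = C3*exp(-2^(2/3)*35^(1/3)*z/4) + (C1*sin(2^(2/3)*sqrt(3)*35^(1/3)*z/8) + C2*cos(2^(2/3)*sqrt(3)*35^(1/3)*z/8))*exp(2^(2/3)*35^(1/3)*z/8)


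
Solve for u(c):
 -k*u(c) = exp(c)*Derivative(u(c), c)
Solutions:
 u(c) = C1*exp(k*exp(-c))


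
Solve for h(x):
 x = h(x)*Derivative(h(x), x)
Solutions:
 h(x) = -sqrt(C1 + x^2)
 h(x) = sqrt(C1 + x^2)


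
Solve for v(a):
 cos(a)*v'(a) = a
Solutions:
 v(a) = C1 + Integral(a/cos(a), a)


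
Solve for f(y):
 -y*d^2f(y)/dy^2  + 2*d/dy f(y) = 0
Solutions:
 f(y) = C1 + C2*y^3


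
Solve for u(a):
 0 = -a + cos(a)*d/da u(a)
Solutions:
 u(a) = C1 + Integral(a/cos(a), a)


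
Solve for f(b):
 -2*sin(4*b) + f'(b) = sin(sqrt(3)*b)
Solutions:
 f(b) = C1 - cos(4*b)/2 - sqrt(3)*cos(sqrt(3)*b)/3


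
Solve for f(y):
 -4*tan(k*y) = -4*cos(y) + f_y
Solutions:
 f(y) = C1 - 4*Piecewise((-log(cos(k*y))/k, Ne(k, 0)), (0, True)) + 4*sin(y)


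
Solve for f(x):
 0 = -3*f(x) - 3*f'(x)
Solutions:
 f(x) = C1*exp(-x)


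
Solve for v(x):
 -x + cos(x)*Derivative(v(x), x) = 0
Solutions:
 v(x) = C1 + Integral(x/cos(x), x)


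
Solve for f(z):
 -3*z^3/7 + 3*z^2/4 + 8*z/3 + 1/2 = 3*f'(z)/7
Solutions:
 f(z) = C1 - z^4/4 + 7*z^3/12 + 28*z^2/9 + 7*z/6


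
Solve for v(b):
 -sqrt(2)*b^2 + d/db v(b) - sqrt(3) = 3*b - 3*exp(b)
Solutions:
 v(b) = C1 + sqrt(2)*b^3/3 + 3*b^2/2 + sqrt(3)*b - 3*exp(b)


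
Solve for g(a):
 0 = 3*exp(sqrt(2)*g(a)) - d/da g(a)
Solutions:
 g(a) = sqrt(2)*(2*log(-1/(C1 + 3*a)) - log(2))/4


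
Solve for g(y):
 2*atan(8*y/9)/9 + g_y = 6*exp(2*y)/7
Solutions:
 g(y) = C1 - 2*y*atan(8*y/9)/9 + 3*exp(2*y)/7 + log(64*y^2 + 81)/8


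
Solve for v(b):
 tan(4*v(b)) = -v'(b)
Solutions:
 v(b) = -asin(C1*exp(-4*b))/4 + pi/4
 v(b) = asin(C1*exp(-4*b))/4


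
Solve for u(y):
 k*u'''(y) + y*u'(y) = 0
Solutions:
 u(y) = C1 + Integral(C2*airyai(y*(-1/k)^(1/3)) + C3*airybi(y*(-1/k)^(1/3)), y)


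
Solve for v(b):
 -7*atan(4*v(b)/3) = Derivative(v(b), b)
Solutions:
 Integral(1/atan(4*_y/3), (_y, v(b))) = C1 - 7*b


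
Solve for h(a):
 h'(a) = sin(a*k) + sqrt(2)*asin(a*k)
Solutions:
 h(a) = C1 + Piecewise((-cos(a*k)/k, Ne(k, 0)), (0, True)) + sqrt(2)*Piecewise((a*asin(a*k) + sqrt(-a^2*k^2 + 1)/k, Ne(k, 0)), (0, True))


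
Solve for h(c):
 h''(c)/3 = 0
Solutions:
 h(c) = C1 + C2*c


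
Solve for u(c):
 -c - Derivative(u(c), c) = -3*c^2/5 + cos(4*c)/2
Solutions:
 u(c) = C1 + c^3/5 - c^2/2 - sin(4*c)/8


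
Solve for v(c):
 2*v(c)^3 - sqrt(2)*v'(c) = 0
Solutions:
 v(c) = -sqrt(2)*sqrt(-1/(C1 + sqrt(2)*c))/2
 v(c) = sqrt(2)*sqrt(-1/(C1 + sqrt(2)*c))/2


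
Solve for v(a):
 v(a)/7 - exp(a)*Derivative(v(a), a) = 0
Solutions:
 v(a) = C1*exp(-exp(-a)/7)


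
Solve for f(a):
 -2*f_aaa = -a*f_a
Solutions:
 f(a) = C1 + Integral(C2*airyai(2^(2/3)*a/2) + C3*airybi(2^(2/3)*a/2), a)


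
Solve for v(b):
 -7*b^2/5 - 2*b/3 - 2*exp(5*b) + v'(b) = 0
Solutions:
 v(b) = C1 + 7*b^3/15 + b^2/3 + 2*exp(5*b)/5


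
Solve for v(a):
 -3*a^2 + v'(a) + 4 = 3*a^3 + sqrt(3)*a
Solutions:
 v(a) = C1 + 3*a^4/4 + a^3 + sqrt(3)*a^2/2 - 4*a


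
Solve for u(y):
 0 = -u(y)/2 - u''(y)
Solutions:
 u(y) = C1*sin(sqrt(2)*y/2) + C2*cos(sqrt(2)*y/2)


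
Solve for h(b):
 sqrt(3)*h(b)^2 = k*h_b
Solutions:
 h(b) = -k/(C1*k + sqrt(3)*b)


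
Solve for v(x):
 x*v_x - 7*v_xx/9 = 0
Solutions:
 v(x) = C1 + C2*erfi(3*sqrt(14)*x/14)


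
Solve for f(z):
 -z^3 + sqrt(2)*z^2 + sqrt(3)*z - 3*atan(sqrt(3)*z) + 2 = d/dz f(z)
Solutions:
 f(z) = C1 - z^4/4 + sqrt(2)*z^3/3 + sqrt(3)*z^2/2 - 3*z*atan(sqrt(3)*z) + 2*z + sqrt(3)*log(3*z^2 + 1)/2


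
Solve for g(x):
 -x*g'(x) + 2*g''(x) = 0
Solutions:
 g(x) = C1 + C2*erfi(x/2)


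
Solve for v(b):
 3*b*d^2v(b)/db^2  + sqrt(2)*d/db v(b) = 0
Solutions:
 v(b) = C1 + C2*b^(1 - sqrt(2)/3)


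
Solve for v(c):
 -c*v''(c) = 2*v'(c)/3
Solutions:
 v(c) = C1 + C2*c^(1/3)


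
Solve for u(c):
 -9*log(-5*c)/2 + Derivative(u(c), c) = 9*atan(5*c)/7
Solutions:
 u(c) = C1 + 9*c*log(-c)/2 + 9*c*atan(5*c)/7 - 9*c/2 + 9*c*log(5)/2 - 9*log(25*c^2 + 1)/70


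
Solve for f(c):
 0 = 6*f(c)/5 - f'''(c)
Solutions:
 f(c) = C3*exp(5^(2/3)*6^(1/3)*c/5) + (C1*sin(2^(1/3)*3^(5/6)*5^(2/3)*c/10) + C2*cos(2^(1/3)*3^(5/6)*5^(2/3)*c/10))*exp(-5^(2/3)*6^(1/3)*c/10)


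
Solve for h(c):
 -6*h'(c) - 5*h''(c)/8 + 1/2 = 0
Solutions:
 h(c) = C1 + C2*exp(-48*c/5) + c/12


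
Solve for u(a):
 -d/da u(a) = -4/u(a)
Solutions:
 u(a) = -sqrt(C1 + 8*a)
 u(a) = sqrt(C1 + 8*a)


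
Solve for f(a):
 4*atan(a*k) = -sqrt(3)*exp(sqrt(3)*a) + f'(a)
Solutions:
 f(a) = C1 + 4*Piecewise((a*atan(a*k) - log(a^2*k^2 + 1)/(2*k), Ne(k, 0)), (0, True)) + exp(sqrt(3)*a)


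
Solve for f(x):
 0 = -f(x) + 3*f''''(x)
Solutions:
 f(x) = C1*exp(-3^(3/4)*x/3) + C2*exp(3^(3/4)*x/3) + C3*sin(3^(3/4)*x/3) + C4*cos(3^(3/4)*x/3)


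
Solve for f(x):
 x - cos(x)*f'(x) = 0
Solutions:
 f(x) = C1 + Integral(x/cos(x), x)


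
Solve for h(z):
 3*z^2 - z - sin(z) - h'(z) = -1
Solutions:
 h(z) = C1 + z^3 - z^2/2 + z + cos(z)


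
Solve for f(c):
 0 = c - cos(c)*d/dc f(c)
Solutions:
 f(c) = C1 + Integral(c/cos(c), c)


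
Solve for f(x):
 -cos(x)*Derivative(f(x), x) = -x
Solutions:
 f(x) = C1 + Integral(x/cos(x), x)


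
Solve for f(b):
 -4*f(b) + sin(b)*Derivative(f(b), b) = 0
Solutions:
 f(b) = C1*(cos(b)^2 - 2*cos(b) + 1)/(cos(b)^2 + 2*cos(b) + 1)


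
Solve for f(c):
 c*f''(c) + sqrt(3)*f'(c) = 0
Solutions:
 f(c) = C1 + C2*c^(1 - sqrt(3))


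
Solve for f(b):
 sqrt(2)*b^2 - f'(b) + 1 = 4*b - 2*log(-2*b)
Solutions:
 f(b) = C1 + sqrt(2)*b^3/3 - 2*b^2 + 2*b*log(-b) + b*(-1 + 2*log(2))


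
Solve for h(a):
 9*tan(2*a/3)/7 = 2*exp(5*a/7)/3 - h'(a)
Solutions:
 h(a) = C1 + 14*exp(5*a/7)/15 + 27*log(cos(2*a/3))/14


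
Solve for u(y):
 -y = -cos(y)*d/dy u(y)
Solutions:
 u(y) = C1 + Integral(y/cos(y), y)


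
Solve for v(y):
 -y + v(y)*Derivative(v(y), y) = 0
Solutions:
 v(y) = -sqrt(C1 + y^2)
 v(y) = sqrt(C1 + y^2)


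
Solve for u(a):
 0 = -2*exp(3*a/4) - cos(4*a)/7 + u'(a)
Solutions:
 u(a) = C1 + 8*exp(3*a/4)/3 + sin(4*a)/28


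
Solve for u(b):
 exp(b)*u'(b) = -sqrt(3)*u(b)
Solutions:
 u(b) = C1*exp(sqrt(3)*exp(-b))


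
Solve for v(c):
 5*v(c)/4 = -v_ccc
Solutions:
 v(c) = C3*exp(-10^(1/3)*c/2) + (C1*sin(10^(1/3)*sqrt(3)*c/4) + C2*cos(10^(1/3)*sqrt(3)*c/4))*exp(10^(1/3)*c/4)


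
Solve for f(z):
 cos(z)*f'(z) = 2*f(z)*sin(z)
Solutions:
 f(z) = C1/cos(z)^2


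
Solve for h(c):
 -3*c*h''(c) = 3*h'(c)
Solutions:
 h(c) = C1 + C2*log(c)


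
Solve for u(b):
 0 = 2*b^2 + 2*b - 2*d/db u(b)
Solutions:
 u(b) = C1 + b^3/3 + b^2/2


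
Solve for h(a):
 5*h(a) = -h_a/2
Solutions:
 h(a) = C1*exp(-10*a)


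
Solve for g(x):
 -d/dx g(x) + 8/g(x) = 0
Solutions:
 g(x) = -sqrt(C1 + 16*x)
 g(x) = sqrt(C1 + 16*x)


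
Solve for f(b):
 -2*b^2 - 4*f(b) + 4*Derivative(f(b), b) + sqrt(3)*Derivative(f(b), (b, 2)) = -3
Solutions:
 f(b) = C1*exp(2*sqrt(3)*b*(-1 + sqrt(1 + sqrt(3)))/3) + C2*exp(-2*sqrt(3)*b*(1 + sqrt(1 + sqrt(3)))/3) - b^2/2 - b - sqrt(3)/4 - 1/4


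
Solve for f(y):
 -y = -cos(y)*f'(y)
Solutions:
 f(y) = C1 + Integral(y/cos(y), y)


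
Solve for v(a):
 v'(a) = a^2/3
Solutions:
 v(a) = C1 + a^3/9


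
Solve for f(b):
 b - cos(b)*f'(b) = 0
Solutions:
 f(b) = C1 + Integral(b/cos(b), b)


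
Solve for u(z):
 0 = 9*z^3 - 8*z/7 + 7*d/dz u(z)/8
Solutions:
 u(z) = C1 - 18*z^4/7 + 32*z^2/49


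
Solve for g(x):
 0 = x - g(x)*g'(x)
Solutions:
 g(x) = -sqrt(C1 + x^2)
 g(x) = sqrt(C1 + x^2)


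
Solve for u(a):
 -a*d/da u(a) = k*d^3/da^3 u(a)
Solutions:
 u(a) = C1 + Integral(C2*airyai(a*(-1/k)^(1/3)) + C3*airybi(a*(-1/k)^(1/3)), a)


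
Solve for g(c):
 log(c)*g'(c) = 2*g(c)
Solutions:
 g(c) = C1*exp(2*li(c))


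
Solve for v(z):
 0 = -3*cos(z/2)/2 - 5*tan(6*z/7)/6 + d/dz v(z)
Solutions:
 v(z) = C1 - 35*log(cos(6*z/7))/36 + 3*sin(z/2)


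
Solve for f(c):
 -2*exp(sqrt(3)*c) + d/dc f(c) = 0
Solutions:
 f(c) = C1 + 2*sqrt(3)*exp(sqrt(3)*c)/3


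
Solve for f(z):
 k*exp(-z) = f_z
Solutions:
 f(z) = C1 - k*exp(-z)


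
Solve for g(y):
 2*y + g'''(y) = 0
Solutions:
 g(y) = C1 + C2*y + C3*y^2 - y^4/12


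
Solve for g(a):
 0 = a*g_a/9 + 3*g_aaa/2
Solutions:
 g(a) = C1 + Integral(C2*airyai(-2^(1/3)*a/3) + C3*airybi(-2^(1/3)*a/3), a)


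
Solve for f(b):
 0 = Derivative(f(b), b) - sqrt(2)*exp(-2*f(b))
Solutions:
 f(b) = log(-sqrt(C1 + 2*sqrt(2)*b))
 f(b) = log(C1 + 2*sqrt(2)*b)/2


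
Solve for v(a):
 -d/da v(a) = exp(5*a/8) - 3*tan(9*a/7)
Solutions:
 v(a) = C1 - 8*exp(5*a/8)/5 - 7*log(cos(9*a/7))/3


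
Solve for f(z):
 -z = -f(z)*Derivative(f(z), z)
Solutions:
 f(z) = -sqrt(C1 + z^2)
 f(z) = sqrt(C1 + z^2)


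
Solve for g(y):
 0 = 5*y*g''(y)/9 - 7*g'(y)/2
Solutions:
 g(y) = C1 + C2*y^(73/10)


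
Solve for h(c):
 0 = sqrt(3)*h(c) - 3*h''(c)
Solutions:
 h(c) = C1*exp(-3^(3/4)*c/3) + C2*exp(3^(3/4)*c/3)


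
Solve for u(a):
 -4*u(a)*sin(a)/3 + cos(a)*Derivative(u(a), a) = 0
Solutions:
 u(a) = C1/cos(a)^(4/3)


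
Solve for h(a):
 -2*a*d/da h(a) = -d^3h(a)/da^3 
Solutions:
 h(a) = C1 + Integral(C2*airyai(2^(1/3)*a) + C3*airybi(2^(1/3)*a), a)


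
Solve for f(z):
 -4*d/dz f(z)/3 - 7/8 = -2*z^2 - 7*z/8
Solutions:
 f(z) = C1 + z^3/2 + 21*z^2/64 - 21*z/32


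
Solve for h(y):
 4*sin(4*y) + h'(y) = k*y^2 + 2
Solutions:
 h(y) = C1 + k*y^3/3 + 2*y + cos(4*y)


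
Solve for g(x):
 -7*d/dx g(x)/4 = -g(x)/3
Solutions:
 g(x) = C1*exp(4*x/21)


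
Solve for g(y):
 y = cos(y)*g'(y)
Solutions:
 g(y) = C1 + Integral(y/cos(y), y)


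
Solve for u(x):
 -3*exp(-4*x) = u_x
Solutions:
 u(x) = C1 + 3*exp(-4*x)/4


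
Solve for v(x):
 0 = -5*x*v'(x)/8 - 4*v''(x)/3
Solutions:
 v(x) = C1 + C2*erf(sqrt(15)*x/8)


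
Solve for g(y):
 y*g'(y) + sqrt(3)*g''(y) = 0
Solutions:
 g(y) = C1 + C2*erf(sqrt(2)*3^(3/4)*y/6)


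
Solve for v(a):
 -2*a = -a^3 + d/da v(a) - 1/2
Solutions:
 v(a) = C1 + a^4/4 - a^2 + a/2


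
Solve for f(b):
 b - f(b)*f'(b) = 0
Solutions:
 f(b) = -sqrt(C1 + b^2)
 f(b) = sqrt(C1 + b^2)


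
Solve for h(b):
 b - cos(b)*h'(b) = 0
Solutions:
 h(b) = C1 + Integral(b/cos(b), b)


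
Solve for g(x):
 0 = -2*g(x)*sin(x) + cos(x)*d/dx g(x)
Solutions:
 g(x) = C1/cos(x)^2


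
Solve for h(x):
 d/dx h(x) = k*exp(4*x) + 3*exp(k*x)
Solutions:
 h(x) = C1 + k*exp(4*x)/4 + 3*exp(k*x)/k


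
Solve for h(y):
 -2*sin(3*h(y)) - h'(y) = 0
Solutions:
 h(y) = -acos((-C1 - exp(12*y))/(C1 - exp(12*y)))/3 + 2*pi/3
 h(y) = acos((-C1 - exp(12*y))/(C1 - exp(12*y)))/3


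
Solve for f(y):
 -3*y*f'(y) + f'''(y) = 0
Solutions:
 f(y) = C1 + Integral(C2*airyai(3^(1/3)*y) + C3*airybi(3^(1/3)*y), y)


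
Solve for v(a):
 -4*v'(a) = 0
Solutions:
 v(a) = C1


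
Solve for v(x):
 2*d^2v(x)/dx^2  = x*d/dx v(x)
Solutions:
 v(x) = C1 + C2*erfi(x/2)


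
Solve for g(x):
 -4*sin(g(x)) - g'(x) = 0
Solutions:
 g(x) = -acos((-C1 - exp(8*x))/(C1 - exp(8*x))) + 2*pi
 g(x) = acos((-C1 - exp(8*x))/(C1 - exp(8*x)))


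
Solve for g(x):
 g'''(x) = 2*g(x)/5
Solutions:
 g(x) = C3*exp(2^(1/3)*5^(2/3)*x/5) + (C1*sin(2^(1/3)*sqrt(3)*5^(2/3)*x/10) + C2*cos(2^(1/3)*sqrt(3)*5^(2/3)*x/10))*exp(-2^(1/3)*5^(2/3)*x/10)


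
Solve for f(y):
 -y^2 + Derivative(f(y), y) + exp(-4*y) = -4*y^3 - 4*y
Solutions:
 f(y) = C1 - y^4 + y^3/3 - 2*y^2 + exp(-4*y)/4


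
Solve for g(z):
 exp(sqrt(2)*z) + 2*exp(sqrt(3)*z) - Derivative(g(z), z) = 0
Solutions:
 g(z) = C1 + sqrt(2)*exp(sqrt(2)*z)/2 + 2*sqrt(3)*exp(sqrt(3)*z)/3


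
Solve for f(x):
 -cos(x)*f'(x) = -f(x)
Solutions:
 f(x) = C1*sqrt(sin(x) + 1)/sqrt(sin(x) - 1)


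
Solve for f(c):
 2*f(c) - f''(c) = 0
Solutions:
 f(c) = C1*exp(-sqrt(2)*c) + C2*exp(sqrt(2)*c)


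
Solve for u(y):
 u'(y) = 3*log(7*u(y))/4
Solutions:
 -4*Integral(1/(log(_y) + log(7)), (_y, u(y)))/3 = C1 - y


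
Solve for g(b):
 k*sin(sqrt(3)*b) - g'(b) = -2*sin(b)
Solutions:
 g(b) = C1 - sqrt(3)*k*cos(sqrt(3)*b)/3 - 2*cos(b)


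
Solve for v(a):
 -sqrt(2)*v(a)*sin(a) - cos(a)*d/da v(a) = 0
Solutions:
 v(a) = C1*cos(a)^(sqrt(2))


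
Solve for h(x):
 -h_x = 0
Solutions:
 h(x) = C1


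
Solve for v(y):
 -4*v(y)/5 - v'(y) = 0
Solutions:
 v(y) = C1*exp(-4*y/5)


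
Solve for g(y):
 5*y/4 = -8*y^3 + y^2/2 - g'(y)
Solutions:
 g(y) = C1 - 2*y^4 + y^3/6 - 5*y^2/8


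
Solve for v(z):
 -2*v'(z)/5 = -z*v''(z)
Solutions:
 v(z) = C1 + C2*z^(7/5)


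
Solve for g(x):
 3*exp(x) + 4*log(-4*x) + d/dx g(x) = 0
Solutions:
 g(x) = C1 - 4*x*log(-x) + 4*x*(1 - 2*log(2)) - 3*exp(x)


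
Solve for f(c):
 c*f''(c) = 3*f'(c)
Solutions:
 f(c) = C1 + C2*c^4


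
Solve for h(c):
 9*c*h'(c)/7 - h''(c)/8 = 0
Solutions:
 h(c) = C1 + C2*erfi(6*sqrt(7)*c/7)


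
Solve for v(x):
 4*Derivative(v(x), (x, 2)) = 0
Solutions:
 v(x) = C1 + C2*x


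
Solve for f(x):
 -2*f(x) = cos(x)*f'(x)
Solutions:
 f(x) = C1*(sin(x) - 1)/(sin(x) + 1)


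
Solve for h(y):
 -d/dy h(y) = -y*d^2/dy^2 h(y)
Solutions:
 h(y) = C1 + C2*y^2


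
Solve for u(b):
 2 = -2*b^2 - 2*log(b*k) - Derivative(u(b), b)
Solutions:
 u(b) = C1 - 2*b^3/3 - 2*b*log(b*k)


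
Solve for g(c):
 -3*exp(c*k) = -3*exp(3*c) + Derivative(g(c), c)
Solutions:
 g(c) = C1 + exp(3*c) - 3*exp(c*k)/k


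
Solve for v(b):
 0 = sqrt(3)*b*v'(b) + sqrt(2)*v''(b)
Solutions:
 v(b) = C1 + C2*erf(6^(1/4)*b/2)


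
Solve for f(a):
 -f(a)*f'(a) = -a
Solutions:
 f(a) = -sqrt(C1 + a^2)
 f(a) = sqrt(C1 + a^2)


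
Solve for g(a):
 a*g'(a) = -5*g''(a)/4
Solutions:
 g(a) = C1 + C2*erf(sqrt(10)*a/5)


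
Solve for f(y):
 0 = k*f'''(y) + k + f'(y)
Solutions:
 f(y) = C1 + C2*exp(-y*sqrt(-1/k)) + C3*exp(y*sqrt(-1/k)) - k*y


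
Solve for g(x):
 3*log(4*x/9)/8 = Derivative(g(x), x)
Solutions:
 g(x) = C1 + 3*x*log(x)/8 - 3*x*log(3)/4 - 3*x/8 + 3*x*log(2)/4


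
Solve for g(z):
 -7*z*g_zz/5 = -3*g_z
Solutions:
 g(z) = C1 + C2*z^(22/7)


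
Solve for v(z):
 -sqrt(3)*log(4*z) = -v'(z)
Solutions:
 v(z) = C1 + sqrt(3)*z*log(z) - sqrt(3)*z + 2*sqrt(3)*z*log(2)


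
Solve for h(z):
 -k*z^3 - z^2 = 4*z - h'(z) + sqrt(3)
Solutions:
 h(z) = C1 + k*z^4/4 + z^3/3 + 2*z^2 + sqrt(3)*z


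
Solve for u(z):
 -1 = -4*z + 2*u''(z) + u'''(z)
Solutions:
 u(z) = C1 + C2*z + C3*exp(-2*z) + z^3/3 - 3*z^2/4


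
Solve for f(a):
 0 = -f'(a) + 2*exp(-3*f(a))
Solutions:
 f(a) = log(C1 + 6*a)/3
 f(a) = log((-3^(1/3) - 3^(5/6)*I)*(C1 + 2*a)^(1/3)/2)
 f(a) = log((-3^(1/3) + 3^(5/6)*I)*(C1 + 2*a)^(1/3)/2)


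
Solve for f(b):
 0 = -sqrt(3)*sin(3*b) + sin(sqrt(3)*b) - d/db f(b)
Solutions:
 f(b) = C1 + sqrt(3)*cos(3*b)/3 - sqrt(3)*cos(sqrt(3)*b)/3


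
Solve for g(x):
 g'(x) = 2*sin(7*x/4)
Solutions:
 g(x) = C1 - 8*cos(7*x/4)/7


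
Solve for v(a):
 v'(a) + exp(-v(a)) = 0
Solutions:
 v(a) = log(C1 - a)


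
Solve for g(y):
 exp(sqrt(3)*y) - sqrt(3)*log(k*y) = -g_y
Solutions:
 g(y) = C1 + sqrt(3)*y*log(k*y) - sqrt(3)*y - sqrt(3)*exp(sqrt(3)*y)/3


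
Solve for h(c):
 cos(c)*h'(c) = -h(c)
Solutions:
 h(c) = C1*sqrt(sin(c) - 1)/sqrt(sin(c) + 1)


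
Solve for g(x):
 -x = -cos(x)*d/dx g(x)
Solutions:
 g(x) = C1 + Integral(x/cos(x), x)


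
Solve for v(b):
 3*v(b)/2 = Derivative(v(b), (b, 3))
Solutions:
 v(b) = C3*exp(2^(2/3)*3^(1/3)*b/2) + (C1*sin(2^(2/3)*3^(5/6)*b/4) + C2*cos(2^(2/3)*3^(5/6)*b/4))*exp(-2^(2/3)*3^(1/3)*b/4)


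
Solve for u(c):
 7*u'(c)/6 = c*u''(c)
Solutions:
 u(c) = C1 + C2*c^(13/6)


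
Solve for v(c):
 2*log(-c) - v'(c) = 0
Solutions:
 v(c) = C1 + 2*c*log(-c) - 2*c


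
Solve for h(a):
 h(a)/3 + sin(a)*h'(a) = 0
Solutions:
 h(a) = C1*(cos(a) + 1)^(1/6)/(cos(a) - 1)^(1/6)


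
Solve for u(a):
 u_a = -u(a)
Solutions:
 u(a) = C1*exp(-a)


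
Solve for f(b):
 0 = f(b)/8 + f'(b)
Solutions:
 f(b) = C1*exp(-b/8)


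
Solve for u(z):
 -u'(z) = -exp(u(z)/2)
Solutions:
 u(z) = 2*log(-1/(C1 + z)) + 2*log(2)


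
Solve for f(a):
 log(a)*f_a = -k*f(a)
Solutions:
 f(a) = C1*exp(-k*li(a))


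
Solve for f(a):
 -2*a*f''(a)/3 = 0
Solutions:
 f(a) = C1 + C2*a


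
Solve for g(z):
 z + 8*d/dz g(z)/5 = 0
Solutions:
 g(z) = C1 - 5*z^2/16


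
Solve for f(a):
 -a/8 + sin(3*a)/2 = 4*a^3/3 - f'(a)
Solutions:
 f(a) = C1 + a^4/3 + a^2/16 + cos(3*a)/6


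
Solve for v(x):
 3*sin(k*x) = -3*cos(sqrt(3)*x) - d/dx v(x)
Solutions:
 v(x) = C1 - sqrt(3)*sin(sqrt(3)*x) + 3*cos(k*x)/k


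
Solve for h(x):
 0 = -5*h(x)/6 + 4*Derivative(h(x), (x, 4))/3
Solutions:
 h(x) = C1*exp(-10^(1/4)*x/2) + C2*exp(10^(1/4)*x/2) + C3*sin(10^(1/4)*x/2) + C4*cos(10^(1/4)*x/2)


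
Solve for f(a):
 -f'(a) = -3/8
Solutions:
 f(a) = C1 + 3*a/8


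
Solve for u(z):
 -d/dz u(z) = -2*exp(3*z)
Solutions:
 u(z) = C1 + 2*exp(3*z)/3


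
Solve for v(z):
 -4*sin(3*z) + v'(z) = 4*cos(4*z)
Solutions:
 v(z) = C1 + sin(4*z) - 4*cos(3*z)/3


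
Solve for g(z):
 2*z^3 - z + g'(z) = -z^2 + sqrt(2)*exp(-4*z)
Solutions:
 g(z) = C1 - z^4/2 - z^3/3 + z^2/2 - sqrt(2)*exp(-4*z)/4


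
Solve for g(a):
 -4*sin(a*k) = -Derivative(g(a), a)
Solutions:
 g(a) = C1 - 4*cos(a*k)/k


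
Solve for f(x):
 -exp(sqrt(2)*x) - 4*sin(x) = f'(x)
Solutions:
 f(x) = C1 - sqrt(2)*exp(sqrt(2)*x)/2 + 4*cos(x)


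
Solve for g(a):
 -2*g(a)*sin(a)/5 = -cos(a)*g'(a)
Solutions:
 g(a) = C1/cos(a)^(2/5)


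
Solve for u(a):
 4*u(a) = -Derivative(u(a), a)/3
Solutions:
 u(a) = C1*exp(-12*a)


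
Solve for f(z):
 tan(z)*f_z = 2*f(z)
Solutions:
 f(z) = C1*sin(z)^2


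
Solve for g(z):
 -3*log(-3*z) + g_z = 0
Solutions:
 g(z) = C1 + 3*z*log(-z) + 3*z*(-1 + log(3))


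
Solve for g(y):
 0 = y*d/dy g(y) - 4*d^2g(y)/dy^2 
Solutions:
 g(y) = C1 + C2*erfi(sqrt(2)*y/4)


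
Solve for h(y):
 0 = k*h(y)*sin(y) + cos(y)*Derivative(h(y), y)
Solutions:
 h(y) = C1*exp(k*log(cos(y)))


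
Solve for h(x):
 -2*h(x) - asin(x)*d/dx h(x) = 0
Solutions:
 h(x) = C1*exp(-2*Integral(1/asin(x), x))


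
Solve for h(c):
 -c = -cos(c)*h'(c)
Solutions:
 h(c) = C1 + Integral(c/cos(c), c)


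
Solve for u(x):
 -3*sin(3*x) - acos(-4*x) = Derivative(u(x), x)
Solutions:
 u(x) = C1 - x*acos(-4*x) - sqrt(1 - 16*x^2)/4 + cos(3*x)


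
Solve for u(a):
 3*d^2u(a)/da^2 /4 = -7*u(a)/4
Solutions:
 u(a) = C1*sin(sqrt(21)*a/3) + C2*cos(sqrt(21)*a/3)


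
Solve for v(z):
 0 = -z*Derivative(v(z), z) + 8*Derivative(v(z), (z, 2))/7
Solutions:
 v(z) = C1 + C2*erfi(sqrt(7)*z/4)


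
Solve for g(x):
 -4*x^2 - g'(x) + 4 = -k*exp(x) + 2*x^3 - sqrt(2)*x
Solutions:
 g(x) = C1 + k*exp(x) - x^4/2 - 4*x^3/3 + sqrt(2)*x^2/2 + 4*x


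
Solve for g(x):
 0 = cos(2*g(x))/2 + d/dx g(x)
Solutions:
 g(x) = -asin((C1 + exp(2*x))/(C1 - exp(2*x)))/2 + pi/2
 g(x) = asin((C1 + exp(2*x))/(C1 - exp(2*x)))/2


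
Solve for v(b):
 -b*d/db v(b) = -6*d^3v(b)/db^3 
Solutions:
 v(b) = C1 + Integral(C2*airyai(6^(2/3)*b/6) + C3*airybi(6^(2/3)*b/6), b)


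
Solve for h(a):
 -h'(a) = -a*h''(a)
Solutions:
 h(a) = C1 + C2*a^2


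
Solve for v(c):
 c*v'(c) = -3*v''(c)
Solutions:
 v(c) = C1 + C2*erf(sqrt(6)*c/6)


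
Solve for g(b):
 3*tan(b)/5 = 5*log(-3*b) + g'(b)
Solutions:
 g(b) = C1 - 5*b*log(-b) - 5*b*log(3) + 5*b - 3*log(cos(b))/5


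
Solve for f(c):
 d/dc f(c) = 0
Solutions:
 f(c) = C1


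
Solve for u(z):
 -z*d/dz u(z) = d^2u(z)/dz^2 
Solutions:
 u(z) = C1 + C2*erf(sqrt(2)*z/2)


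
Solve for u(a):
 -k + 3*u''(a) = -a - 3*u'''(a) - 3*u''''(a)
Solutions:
 u(a) = C1 + C2*a - a^3/18 + a^2*(k + 1)/6 + (C3*sin(sqrt(3)*a/2) + C4*cos(sqrt(3)*a/2))*exp(-a/2)


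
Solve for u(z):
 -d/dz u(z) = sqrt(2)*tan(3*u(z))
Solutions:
 u(z) = -asin(C1*exp(-3*sqrt(2)*z))/3 + pi/3
 u(z) = asin(C1*exp(-3*sqrt(2)*z))/3


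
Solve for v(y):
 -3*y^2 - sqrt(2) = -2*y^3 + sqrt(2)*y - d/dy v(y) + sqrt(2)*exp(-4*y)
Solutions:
 v(y) = C1 - y^4/2 + y^3 + sqrt(2)*y^2/2 + sqrt(2)*y - sqrt(2)*exp(-4*y)/4


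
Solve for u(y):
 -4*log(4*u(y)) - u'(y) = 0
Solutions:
 Integral(1/(log(_y) + 2*log(2)), (_y, u(y)))/4 = C1 - y


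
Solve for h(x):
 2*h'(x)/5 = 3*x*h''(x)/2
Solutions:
 h(x) = C1 + C2*x^(19/15)


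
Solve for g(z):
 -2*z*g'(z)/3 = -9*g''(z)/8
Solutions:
 g(z) = C1 + C2*erfi(2*sqrt(6)*z/9)


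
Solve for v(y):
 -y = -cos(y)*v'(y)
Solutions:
 v(y) = C1 + Integral(y/cos(y), y)


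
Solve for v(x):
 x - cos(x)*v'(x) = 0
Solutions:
 v(x) = C1 + Integral(x/cos(x), x)


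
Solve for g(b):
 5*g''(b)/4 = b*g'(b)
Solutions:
 g(b) = C1 + C2*erfi(sqrt(10)*b/5)


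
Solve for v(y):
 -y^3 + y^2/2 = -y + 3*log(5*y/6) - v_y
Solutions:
 v(y) = C1 + y^4/4 - y^3/6 - y^2/2 + 3*y*log(y) - 3*y + y*log(125/216)


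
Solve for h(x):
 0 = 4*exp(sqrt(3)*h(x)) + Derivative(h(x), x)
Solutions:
 h(x) = sqrt(3)*(2*log(1/(C1 + 4*x)) - log(3))/6


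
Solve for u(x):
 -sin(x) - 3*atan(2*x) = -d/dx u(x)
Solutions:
 u(x) = C1 + 3*x*atan(2*x) - 3*log(4*x^2 + 1)/4 - cos(x)


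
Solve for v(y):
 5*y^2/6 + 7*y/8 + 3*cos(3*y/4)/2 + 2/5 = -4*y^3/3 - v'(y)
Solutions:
 v(y) = C1 - y^4/3 - 5*y^3/18 - 7*y^2/16 - 2*y/5 - 2*sin(3*y/4)


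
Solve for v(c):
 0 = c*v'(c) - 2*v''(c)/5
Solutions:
 v(c) = C1 + C2*erfi(sqrt(5)*c/2)


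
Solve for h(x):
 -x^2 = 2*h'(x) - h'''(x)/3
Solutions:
 h(x) = C1 + C2*exp(-sqrt(6)*x) + C3*exp(sqrt(6)*x) - x^3/6 - x/6


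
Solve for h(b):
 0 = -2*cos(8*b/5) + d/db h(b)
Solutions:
 h(b) = C1 + 5*sin(8*b/5)/4


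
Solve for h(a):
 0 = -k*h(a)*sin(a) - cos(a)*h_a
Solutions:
 h(a) = C1*exp(k*log(cos(a)))


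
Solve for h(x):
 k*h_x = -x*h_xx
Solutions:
 h(x) = C1 + x^(1 - re(k))*(C2*sin(log(x)*Abs(im(k))) + C3*cos(log(x)*im(k)))


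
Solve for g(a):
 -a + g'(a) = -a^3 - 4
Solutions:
 g(a) = C1 - a^4/4 + a^2/2 - 4*a


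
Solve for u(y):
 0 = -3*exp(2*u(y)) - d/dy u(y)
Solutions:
 u(y) = log(-sqrt(-1/(C1 - 3*y))) - log(2)/2
 u(y) = log(-1/(C1 - 3*y))/2 - log(2)/2


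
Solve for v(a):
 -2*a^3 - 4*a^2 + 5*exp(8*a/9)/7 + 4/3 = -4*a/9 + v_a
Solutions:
 v(a) = C1 - a^4/2 - 4*a^3/3 + 2*a^2/9 + 4*a/3 + 45*exp(8*a/9)/56


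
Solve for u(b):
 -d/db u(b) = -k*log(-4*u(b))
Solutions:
 Integral(1/(log(-_y) + 2*log(2)), (_y, u(b))) = C1 + b*k


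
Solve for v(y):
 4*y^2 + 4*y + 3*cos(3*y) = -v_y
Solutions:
 v(y) = C1 - 4*y^3/3 - 2*y^2 - sin(3*y)


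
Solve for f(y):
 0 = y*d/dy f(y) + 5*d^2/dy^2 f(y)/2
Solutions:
 f(y) = C1 + C2*erf(sqrt(5)*y/5)


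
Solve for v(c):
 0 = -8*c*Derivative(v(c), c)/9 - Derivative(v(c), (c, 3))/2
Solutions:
 v(c) = C1 + Integral(C2*airyai(-2*6^(1/3)*c/3) + C3*airybi(-2*6^(1/3)*c/3), c)


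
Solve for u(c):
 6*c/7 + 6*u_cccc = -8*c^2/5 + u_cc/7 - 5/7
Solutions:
 u(c) = C1 + C2*c + C3*exp(-sqrt(42)*c/42) + C4*exp(sqrt(42)*c/42) + 14*c^4/15 + c^3 + 4729*c^2/10


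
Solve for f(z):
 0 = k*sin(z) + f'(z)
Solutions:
 f(z) = C1 + k*cos(z)


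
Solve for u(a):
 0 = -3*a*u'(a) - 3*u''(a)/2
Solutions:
 u(a) = C1 + C2*erf(a)


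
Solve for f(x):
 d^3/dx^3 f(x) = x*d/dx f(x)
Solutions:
 f(x) = C1 + Integral(C2*airyai(x) + C3*airybi(x), x)


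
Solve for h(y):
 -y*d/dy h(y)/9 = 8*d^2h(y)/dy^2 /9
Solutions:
 h(y) = C1 + C2*erf(y/4)


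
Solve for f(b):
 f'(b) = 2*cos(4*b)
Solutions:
 f(b) = C1 + sin(4*b)/2


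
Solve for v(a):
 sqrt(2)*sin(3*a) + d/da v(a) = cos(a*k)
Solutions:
 v(a) = C1 + sqrt(2)*cos(3*a)/3 + sin(a*k)/k


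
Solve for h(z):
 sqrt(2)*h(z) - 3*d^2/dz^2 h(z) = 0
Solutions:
 h(z) = C1*exp(-2^(1/4)*sqrt(3)*z/3) + C2*exp(2^(1/4)*sqrt(3)*z/3)


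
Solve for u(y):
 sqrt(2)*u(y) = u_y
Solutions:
 u(y) = C1*exp(sqrt(2)*y)


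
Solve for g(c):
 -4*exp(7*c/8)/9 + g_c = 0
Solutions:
 g(c) = C1 + 32*exp(7*c/8)/63
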